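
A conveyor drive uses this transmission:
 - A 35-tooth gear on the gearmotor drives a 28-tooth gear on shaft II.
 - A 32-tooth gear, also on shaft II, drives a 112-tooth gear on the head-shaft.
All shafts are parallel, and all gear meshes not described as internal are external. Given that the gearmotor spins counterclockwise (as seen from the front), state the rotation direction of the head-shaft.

counterclockwise

the gearmotor → shaft II: external mesh, 1 reversal → CW.
shaft II → the head-shaft: external mesh, 1 reversal → CCW.
2 reversals in total — an even number — so the head-shaft turns the same way as the gearmotor.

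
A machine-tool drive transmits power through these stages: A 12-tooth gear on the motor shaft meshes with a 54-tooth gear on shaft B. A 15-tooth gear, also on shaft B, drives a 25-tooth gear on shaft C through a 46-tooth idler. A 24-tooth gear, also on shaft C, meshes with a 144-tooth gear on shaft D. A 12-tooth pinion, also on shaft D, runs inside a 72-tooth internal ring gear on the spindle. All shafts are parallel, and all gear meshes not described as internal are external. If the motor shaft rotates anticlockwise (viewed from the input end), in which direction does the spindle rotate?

anticlockwise

the motor shaft → shaft B: external mesh, 1 reversal → CW.
shaft B → shaft C: driver → idler → driven is 2 external meshes, 2 reversals → CW.
shaft C → shaft D: external mesh, 1 reversal → CCW.
shaft D → the spindle: internal mesh, same direction → CCW.
4 reversals in total — an even number — so the spindle turns the same way as the motor shaft.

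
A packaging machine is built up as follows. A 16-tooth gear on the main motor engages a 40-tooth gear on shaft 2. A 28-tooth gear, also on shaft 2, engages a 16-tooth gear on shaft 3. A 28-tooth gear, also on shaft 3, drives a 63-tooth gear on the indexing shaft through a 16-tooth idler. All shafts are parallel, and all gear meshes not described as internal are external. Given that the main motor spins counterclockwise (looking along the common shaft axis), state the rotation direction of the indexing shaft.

counterclockwise

the main motor → shaft 2: external mesh, 1 reversal → CW.
shaft 2 → shaft 3: external mesh, 1 reversal → CCW.
shaft 3 → the indexing shaft: driver → idler → driven is 2 external meshes, 2 reversals → CCW.
4 reversals in total — an even number — so the indexing shaft turns the same way as the main motor.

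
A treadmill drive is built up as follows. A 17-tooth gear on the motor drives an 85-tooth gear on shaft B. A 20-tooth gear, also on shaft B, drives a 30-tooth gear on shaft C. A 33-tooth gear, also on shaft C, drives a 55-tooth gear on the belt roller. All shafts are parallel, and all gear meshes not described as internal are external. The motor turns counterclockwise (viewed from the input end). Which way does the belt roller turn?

the motor → shaft B: external mesh, 1 reversal → CW.
shaft B → shaft C: external mesh, 1 reversal → CCW.
shaft C → the belt roller: external mesh, 1 reversal → CW.
3 reversals in total — an odd number — so the belt roller turns opposite to the motor.

clockwise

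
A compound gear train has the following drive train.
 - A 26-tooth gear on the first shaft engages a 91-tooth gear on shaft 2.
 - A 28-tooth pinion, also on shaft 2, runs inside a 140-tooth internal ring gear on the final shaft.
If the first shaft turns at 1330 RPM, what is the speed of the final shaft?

76 RPM

gear mesh 91/26 = 3.5 → 1330/3.5 = 380 RPM
internal gear 140/28 = 5 → 380/5 = 76 RPM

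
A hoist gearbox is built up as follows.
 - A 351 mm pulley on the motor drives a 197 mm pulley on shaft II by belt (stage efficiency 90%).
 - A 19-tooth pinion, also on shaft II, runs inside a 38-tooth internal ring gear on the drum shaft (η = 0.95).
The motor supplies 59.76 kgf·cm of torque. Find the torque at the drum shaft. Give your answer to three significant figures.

Belt: ratio = 197/351 = 0.56125; torque at shaft II = 59.76 × 0.56125 × 0.90 = 30.186 kgf·cm.
Internal gear: ratio = 38/19 = 2; torque at the drum shaft = 30.186 × 2 × 0.95 = 57.354 kgf·cm.

57.4 kgf·cm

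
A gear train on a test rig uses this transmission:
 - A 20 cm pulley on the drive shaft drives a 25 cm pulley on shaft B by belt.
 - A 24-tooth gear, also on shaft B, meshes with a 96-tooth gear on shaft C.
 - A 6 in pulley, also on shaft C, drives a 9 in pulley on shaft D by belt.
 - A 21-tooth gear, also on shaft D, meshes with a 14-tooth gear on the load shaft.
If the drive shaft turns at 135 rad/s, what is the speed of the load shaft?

27 rad/s

Belt: ratio = 25/20 = 1.25, so shaft B turns at 135 / 1.25 = 108 rad/s.
Gear mesh: ratio = 96/24 = 4, so shaft C turns at 108 / 4 = 27 rad/s.
Belt: ratio = 9/6 = 1.5, so shaft D turns at 27 / 1.5 = 18 rad/s.
Gear mesh: ratio = 14/21 = 0.66667, so the load shaft turns at 18 / 0.66667 = 27 rad/s.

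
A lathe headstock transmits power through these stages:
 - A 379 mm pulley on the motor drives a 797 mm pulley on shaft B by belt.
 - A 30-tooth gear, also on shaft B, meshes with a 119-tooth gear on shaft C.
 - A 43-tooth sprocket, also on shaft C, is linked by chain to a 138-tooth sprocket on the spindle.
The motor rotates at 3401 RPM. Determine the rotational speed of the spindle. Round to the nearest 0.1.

the motor → shaft B (belt, 797/379): 3401 ÷ 2.1029 = 1617.3 RPM
shaft B → shaft C (gear mesh, 119/30): 1617.3 ÷ 3.9667 = 407.72 RPM
shaft C → the spindle (chain, 138/43): 407.72 ÷ 3.2093 = 127.04 RPM

127.0 RPM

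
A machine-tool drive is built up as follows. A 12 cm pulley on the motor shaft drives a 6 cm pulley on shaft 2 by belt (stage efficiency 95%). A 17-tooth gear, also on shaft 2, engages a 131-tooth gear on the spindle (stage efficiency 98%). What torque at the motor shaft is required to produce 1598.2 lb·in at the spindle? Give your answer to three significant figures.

Overall ratio R = 0.5 × 7.7059 = 3.8529; overall efficiency η = 0.95 × 0.98 = 0.9310.
Input torque = output torque / (R × η) = 1598.2 / (3.8529 × 0.9310) = 445.54 lb·in.

446 lb·in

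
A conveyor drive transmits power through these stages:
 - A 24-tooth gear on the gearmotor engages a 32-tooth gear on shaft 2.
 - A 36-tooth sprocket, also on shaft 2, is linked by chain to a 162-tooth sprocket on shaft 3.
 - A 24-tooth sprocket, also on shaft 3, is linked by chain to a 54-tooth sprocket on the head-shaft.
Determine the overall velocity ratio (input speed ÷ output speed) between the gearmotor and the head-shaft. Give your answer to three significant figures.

Each stage contributes driven/driver: gear mesh 32/24 = 1.3333, chain 162/36 = 4.5, chain 54/24 = 2.25.
Overall: 1.3333 × 4.5 × 2.25 = 13.5.

13.5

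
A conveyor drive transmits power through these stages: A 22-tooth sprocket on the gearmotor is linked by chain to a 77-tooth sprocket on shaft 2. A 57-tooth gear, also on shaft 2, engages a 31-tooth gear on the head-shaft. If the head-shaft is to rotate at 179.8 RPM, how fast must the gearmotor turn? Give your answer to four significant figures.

Overall ratio R = 3.5 × 0.54386 = 1.9035.
Required input speed = output speed × R = 179.8 × 1.9035 = 342.25 RPM.

342.3 RPM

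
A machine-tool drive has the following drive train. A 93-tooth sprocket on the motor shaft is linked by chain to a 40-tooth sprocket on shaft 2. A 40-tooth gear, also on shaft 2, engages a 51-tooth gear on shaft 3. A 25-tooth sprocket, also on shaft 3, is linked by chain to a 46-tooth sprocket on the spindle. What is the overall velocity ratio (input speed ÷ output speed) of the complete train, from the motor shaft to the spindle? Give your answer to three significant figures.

Each stage contributes driven/driver: chain 40/93 = 0.43011, gear mesh 51/40 = 1.275, chain 46/25 = 1.84.
Overall: 0.43011 × 1.275 × 1.84 = 1.009.

1.01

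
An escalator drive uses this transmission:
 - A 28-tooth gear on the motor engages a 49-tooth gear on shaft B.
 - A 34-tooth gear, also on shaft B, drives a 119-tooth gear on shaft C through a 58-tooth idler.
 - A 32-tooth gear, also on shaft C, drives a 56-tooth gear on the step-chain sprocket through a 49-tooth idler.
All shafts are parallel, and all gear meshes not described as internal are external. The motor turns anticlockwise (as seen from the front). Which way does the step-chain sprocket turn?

clockwise

the motor → shaft B: external mesh, 1 reversal → CW.
shaft B → shaft C: driver → idler → driven is 2 external meshes, 2 reversals → CW.
shaft C → the step-chain sprocket: driver → idler → driven is 2 external meshes, 2 reversals → CW.
5 reversals in total — an odd number — so the step-chain sprocket turns opposite to the motor.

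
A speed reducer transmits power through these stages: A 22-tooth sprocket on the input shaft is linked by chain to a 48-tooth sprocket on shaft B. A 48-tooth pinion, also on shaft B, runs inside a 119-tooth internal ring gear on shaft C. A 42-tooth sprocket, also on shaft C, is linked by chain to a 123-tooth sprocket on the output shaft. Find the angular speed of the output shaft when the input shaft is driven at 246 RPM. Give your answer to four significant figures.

15.53 RPM

Chain: ratio = 48/22 = 2.1818, so shaft B turns at 246 / 2.1818 = 112.75 RPM.
Internal gear: ratio = 119/48 = 2.4792, so shaft C turns at 112.75 / 2.4792 = 45.479 RPM.
Chain: ratio = 123/42 = 2.9286, so the output shaft turns at 45.479 / 2.9286 = 15.529 RPM.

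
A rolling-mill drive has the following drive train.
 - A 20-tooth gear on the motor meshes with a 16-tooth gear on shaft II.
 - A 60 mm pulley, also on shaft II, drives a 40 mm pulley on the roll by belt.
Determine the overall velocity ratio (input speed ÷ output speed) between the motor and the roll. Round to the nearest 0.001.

Each stage contributes driven/driver: gear mesh 16/20 = 0.8, belt 40/60 = 0.66667.
Overall: 0.8 × 0.66667 = 0.53333.

0.533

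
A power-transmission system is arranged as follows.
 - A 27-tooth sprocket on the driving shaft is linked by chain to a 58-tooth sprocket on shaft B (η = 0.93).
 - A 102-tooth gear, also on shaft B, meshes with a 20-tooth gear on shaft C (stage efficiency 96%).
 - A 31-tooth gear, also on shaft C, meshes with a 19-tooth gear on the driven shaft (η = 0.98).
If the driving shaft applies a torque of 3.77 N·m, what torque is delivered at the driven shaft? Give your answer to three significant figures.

chain 58/27 = 2.1481 → τ = 3.77·2.1481·0.93 = 7.5316 N·m
gear mesh 20/102 = 0.19608 → τ = 7.5316·0.19608·0.96 = 1.4177 N·m
gear mesh 19/31 = 0.6129 → τ = 1.4177·0.6129·0.98 = 0.85154 N·m

0.852 N·m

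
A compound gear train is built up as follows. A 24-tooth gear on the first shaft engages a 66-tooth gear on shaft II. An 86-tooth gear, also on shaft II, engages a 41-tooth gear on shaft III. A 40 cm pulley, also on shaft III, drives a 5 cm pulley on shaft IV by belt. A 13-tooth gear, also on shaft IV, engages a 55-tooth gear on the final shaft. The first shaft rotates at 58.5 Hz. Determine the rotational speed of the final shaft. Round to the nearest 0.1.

84.4 Hz

the first shaft → shaft II (gear mesh, 66/24): 58.5 ÷ 2.75 = 21.273 Hz
shaft II → shaft III (gear mesh, 41/86): 21.273 ÷ 0.47674 = 44.621 Hz
shaft III → shaft IV (belt, 5/40): 44.621 ÷ 0.125 = 356.97 Hz
shaft IV → the final shaft (gear mesh, 55/13): 356.97 ÷ 4.2308 = 84.374 Hz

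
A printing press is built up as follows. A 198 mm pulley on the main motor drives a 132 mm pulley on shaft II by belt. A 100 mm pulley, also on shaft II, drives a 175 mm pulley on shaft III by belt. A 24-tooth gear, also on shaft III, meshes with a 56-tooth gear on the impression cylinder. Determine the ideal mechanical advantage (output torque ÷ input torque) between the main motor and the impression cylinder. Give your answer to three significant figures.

2.72

Each stage contributes driven/driver: belt 132/198 = 0.66667, belt 175/100 = 1.75, gear mesh 56/24 = 2.3333.
Overall: 0.66667 × 1.75 × 2.3333 = 2.7222.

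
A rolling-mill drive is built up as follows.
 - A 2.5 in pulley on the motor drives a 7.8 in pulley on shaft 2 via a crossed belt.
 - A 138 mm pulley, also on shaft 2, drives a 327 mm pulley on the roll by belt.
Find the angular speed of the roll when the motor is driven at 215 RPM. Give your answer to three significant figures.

29.1 RPM

Belt: ratio = 7.8/2.5 = 3.12, so shaft 2 turns at 215 / 3.12 = 68.91 RPM.
Belt: ratio = 327/138 = 2.3696, so the roll turns at 68.91 / 2.3696 = 29.081 RPM.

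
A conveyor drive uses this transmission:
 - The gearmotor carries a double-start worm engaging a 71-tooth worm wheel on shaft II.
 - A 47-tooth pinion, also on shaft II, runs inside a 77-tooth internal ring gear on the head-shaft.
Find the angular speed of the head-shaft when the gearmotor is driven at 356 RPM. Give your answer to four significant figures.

Worm: ratio = 71/2 = 35.5, so shaft II turns at 356 / 35.5 = 10.028 RPM.
Internal gear: ratio = 77/47 = 1.6383, so the head-shaft turns at 10.028 / 1.6383 = 6.1211 RPM.

6.121 RPM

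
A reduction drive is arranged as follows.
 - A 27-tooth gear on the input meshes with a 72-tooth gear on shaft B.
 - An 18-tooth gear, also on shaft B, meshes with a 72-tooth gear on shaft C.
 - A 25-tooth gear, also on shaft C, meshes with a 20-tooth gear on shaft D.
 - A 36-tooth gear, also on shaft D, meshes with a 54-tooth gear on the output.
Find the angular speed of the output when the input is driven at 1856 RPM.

145 RPM

Gear mesh: ratio = 72/27 = 2.6667, so shaft B turns at 1856 / 2.6667 = 696 RPM.
Gear mesh: ratio = 72/18 = 4, so shaft C turns at 696 / 4 = 174 RPM.
Gear mesh: ratio = 20/25 = 0.8, so shaft D turns at 174 / 0.8 = 217.5 RPM.
Gear mesh: ratio = 54/36 = 1.5, so the output turns at 217.5 / 1.5 = 145 RPM.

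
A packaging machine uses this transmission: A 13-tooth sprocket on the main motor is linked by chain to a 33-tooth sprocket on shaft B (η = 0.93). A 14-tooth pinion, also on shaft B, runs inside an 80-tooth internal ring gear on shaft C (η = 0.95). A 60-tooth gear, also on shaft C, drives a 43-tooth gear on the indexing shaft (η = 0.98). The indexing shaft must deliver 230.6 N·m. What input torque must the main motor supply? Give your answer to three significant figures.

Overall ratio R = 2.5385 × 5.7143 × 0.71667 = 10.396; overall efficiency η = 0.93 × 0.95 × 0.98 = 0.8658.
Input torque = output torque / (R × η) = 230.6 / (10.396 × 0.8658) = 25.62 N·m.

25.6 N·m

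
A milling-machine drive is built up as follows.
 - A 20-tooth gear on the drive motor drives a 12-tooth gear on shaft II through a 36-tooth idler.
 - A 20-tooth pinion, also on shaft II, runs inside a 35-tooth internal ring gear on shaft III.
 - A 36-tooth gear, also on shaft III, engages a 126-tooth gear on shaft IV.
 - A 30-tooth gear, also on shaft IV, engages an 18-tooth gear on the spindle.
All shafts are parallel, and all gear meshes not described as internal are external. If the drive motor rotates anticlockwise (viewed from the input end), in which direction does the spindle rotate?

the drive motor → shaft II: driver → idler → driven is 2 external meshes, 2 reversals → CCW.
shaft II → shaft III: internal mesh, same direction → CCW.
shaft III → shaft IV: external mesh, 1 reversal → CW.
shaft IV → the spindle: external mesh, 1 reversal → CCW.
4 reversals in total — an even number — so the spindle turns the same way as the drive motor.

anticlockwise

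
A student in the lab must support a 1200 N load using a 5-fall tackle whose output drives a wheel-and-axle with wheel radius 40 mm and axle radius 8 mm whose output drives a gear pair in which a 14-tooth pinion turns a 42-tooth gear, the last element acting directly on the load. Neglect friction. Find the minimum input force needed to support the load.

Block-and-tackle MA = number of supporting rope parts = 5.
Wheel-and-axle MA = R/r = 40/8 = 5.
Gear pair MA = 42/14 = 3.
Combined ideal MA = 5 × 5 × 3 = 75.
Effort = load / MA = 1200 / 75 = 16 N.

16 N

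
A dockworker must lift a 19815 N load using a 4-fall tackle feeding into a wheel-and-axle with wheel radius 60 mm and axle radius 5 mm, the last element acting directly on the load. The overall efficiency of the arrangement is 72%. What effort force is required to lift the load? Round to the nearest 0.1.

573.4 N

Block-and-tackle MA = number of supporting rope parts = 4.
Wheel-and-axle MA = R/r = 60/5 = 12.
Combined ideal MA = 4 × 12 = 48.
Actual MA = 48 × 0.72 = 34.56.
Effort = load / actual MA = 19815 / 34.56 = 573.35 N.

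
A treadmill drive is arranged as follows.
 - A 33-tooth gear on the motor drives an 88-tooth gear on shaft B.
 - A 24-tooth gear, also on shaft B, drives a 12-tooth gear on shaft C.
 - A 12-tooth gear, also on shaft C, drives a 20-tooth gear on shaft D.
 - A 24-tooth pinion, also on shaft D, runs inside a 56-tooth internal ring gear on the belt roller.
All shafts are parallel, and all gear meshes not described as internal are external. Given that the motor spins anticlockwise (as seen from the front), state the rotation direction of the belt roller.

clockwise

the motor → shaft B: external mesh, 1 reversal → CW.
shaft B → shaft C: external mesh, 1 reversal → CCW.
shaft C → shaft D: external mesh, 1 reversal → CW.
shaft D → the belt roller: internal mesh, same direction → CW.
3 reversals in total — an odd number — so the belt roller turns opposite to the motor.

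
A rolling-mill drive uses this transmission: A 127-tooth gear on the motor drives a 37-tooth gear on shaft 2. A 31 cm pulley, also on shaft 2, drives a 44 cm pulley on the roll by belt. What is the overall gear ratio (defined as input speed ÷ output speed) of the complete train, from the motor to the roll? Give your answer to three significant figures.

0.414

Each stage contributes driven/driver: gear mesh 37/127 = 0.29134, belt 44/31 = 1.4194.
Overall: 0.29134 × 1.4194 = 0.41351.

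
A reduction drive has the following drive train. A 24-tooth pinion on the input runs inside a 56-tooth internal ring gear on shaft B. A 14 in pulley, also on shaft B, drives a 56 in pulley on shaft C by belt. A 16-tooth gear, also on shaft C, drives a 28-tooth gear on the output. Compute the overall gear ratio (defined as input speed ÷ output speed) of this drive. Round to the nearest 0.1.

16.3

Each stage contributes driven/driver: internal gear 56/24 = 2.3333, belt 56/14 = 4, gear mesh 28/16 = 1.75.
Overall: 2.3333 × 4 × 1.75 = 16.333.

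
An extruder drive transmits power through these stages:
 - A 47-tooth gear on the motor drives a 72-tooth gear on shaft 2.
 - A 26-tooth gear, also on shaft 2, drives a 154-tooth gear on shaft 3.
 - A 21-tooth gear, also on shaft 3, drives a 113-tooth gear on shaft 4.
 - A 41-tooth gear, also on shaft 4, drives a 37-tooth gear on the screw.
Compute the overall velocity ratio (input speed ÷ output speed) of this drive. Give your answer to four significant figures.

44.06

Each stage contributes driven/driver: gear mesh 72/47 = 1.5319, gear mesh 154/26 = 5.9231, gear mesh 113/21 = 5.381, gear mesh 37/41 = 0.90244.
Overall: 1.5319 × 5.9231 × 5.381 × 0.90244 = 44.061.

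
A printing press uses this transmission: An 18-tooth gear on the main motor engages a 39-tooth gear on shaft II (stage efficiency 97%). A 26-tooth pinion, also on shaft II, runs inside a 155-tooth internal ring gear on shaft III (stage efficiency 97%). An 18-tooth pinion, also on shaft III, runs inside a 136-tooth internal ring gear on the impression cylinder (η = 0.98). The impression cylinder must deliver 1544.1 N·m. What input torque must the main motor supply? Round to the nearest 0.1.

17.2 N·m

Overall ratio R = 2.1667 × 5.9615 × 7.5556 = 97.593; overall efficiency η = 0.97 × 0.97 × 0.98 = 0.9221.
Input torque = output torque / (R × η) = 1544.1 / (97.593 × 0.9221) = 17.159 N·m.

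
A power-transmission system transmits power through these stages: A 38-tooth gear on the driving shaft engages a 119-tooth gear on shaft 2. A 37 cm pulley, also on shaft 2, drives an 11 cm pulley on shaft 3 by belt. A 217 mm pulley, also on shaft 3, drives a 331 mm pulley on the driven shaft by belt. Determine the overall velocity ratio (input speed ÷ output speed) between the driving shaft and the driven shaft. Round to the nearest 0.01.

Each stage contributes driven/driver: gear mesh 119/38 = 3.1316, belt 11/37 = 0.2973, belt 331/217 = 1.5253.
Overall: 3.1316 × 0.2973 × 1.5253 = 1.4201.

1.42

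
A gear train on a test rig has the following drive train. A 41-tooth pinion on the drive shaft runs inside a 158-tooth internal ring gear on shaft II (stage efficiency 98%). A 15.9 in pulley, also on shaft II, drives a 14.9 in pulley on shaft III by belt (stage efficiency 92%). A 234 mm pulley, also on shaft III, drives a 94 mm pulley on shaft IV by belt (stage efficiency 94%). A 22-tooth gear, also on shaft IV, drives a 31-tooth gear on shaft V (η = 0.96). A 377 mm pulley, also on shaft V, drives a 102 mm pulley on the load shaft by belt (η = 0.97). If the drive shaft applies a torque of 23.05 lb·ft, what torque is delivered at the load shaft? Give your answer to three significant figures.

After the internal gear (158/41): 23.05 × 3.8537 × 0.98 = 87.05 lb·ft
After the belt (14.9/15.9): 87.05 × 0.93711 × 0.92 = 75.049 lb·ft
After the belt (94/234): 75.049 × 0.40171 × 0.94 = 28.339 lb·ft
After the gear mesh (31/22): 28.339 × 1.4091 × 0.96 = 38.335 lb·ft
After the belt (102/377): 38.335 × 0.27056 × 0.97 = 10.061 lb·ft

10.1 lb·ft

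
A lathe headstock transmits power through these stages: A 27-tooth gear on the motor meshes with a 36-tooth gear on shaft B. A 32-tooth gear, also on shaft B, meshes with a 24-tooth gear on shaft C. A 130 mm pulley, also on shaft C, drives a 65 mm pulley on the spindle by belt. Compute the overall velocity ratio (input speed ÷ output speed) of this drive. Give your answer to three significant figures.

0.500

Each stage contributes driven/driver: gear mesh 36/27 = 1.3333, gear mesh 24/32 = 0.75, belt 65/130 = 0.5.
Overall: 1.3333 × 0.75 × 0.5 = 0.5.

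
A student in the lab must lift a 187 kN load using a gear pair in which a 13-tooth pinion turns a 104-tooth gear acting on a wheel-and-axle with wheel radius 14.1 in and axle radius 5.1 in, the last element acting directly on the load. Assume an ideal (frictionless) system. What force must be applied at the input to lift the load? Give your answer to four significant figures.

Gear pair MA = 104/13 = 8.
Wheel-and-axle MA = R/r = 14.1/5.1 = 2.7647.
Combined ideal MA = 8 × 2.7647 = 22.118.
Effort = load / MA = 187 / 22.118 = 8.4548 kN.

8.455 kN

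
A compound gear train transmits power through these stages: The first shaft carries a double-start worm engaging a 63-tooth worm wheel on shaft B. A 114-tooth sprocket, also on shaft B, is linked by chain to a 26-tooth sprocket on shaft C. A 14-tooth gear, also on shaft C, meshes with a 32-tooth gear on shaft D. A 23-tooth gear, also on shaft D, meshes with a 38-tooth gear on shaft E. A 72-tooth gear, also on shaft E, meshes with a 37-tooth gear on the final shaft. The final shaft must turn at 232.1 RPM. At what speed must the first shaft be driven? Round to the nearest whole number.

Overall ratio R = 31.5 × 0.22807 × 2.2857 × 1.6522 × 0.51389 = 13.942.
Required input speed = output speed × R = 232.1 × 13.942 = 3235.9 RPM.

3236 RPM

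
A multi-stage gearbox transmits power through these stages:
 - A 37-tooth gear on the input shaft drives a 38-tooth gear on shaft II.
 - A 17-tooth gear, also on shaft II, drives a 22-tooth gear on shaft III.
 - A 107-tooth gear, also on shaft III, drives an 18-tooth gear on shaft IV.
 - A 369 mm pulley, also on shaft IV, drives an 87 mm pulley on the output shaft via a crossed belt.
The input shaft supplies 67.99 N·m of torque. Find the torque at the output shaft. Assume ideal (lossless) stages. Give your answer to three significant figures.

3.58 N·m

After the gear mesh (38/37): 67.99 × 1.027 = 69.828 N·m
After the gear mesh (22/17): 69.828 × 1.2941 = 90.365 N·m
After the gear mesh (18/107): 90.365 × 0.16822 = 15.202 N·m
After the belt (87/369): 15.202 × 0.23577 = 3.5841 N·m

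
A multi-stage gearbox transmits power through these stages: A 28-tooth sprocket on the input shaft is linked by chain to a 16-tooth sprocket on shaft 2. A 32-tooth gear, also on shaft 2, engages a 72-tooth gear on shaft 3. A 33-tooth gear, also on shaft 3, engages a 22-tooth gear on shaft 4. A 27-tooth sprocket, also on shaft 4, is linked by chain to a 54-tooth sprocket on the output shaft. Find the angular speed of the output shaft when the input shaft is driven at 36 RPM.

21 RPM

the input shaft → shaft 2 (chain, 16/28): 36 ÷ 0.57143 = 63 RPM
shaft 2 → shaft 3 (gear mesh, 72/32): 63 ÷ 2.25 = 28 RPM
shaft 3 → shaft 4 (gear mesh, 22/33): 28 ÷ 0.66667 = 42 RPM
shaft 4 → the output shaft (chain, 54/27): 42 ÷ 2 = 21 RPM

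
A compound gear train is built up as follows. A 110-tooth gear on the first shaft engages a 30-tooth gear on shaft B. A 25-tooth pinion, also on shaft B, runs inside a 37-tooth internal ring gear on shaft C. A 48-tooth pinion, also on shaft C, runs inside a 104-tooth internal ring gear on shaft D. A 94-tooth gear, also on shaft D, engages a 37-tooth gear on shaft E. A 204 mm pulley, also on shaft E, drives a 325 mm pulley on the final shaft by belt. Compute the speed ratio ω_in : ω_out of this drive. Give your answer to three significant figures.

0.548

Each stage contributes driven/driver: gear mesh 30/110 = 0.27273, internal gear 37/25 = 1.48, internal gear 104/48 = 2.1667, gear mesh 37/94 = 0.39362, belt 325/204 = 1.5931.
Overall: 0.27273 × 1.48 × 2.1667 × 0.39362 × 1.5931 = 0.54842.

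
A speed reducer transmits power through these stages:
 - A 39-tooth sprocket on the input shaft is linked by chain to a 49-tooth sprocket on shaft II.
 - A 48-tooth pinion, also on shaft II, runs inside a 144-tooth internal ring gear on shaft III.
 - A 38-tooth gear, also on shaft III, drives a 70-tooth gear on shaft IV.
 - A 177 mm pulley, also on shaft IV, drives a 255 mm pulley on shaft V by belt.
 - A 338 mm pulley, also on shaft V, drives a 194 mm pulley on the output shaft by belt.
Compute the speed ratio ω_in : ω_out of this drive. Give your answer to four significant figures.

5.741

Each stage contributes driven/driver: chain 49/39 = 1.2564, internal gear 144/48 = 3, gear mesh 70/38 = 1.8421, belt 255/177 = 1.4407, belt 194/338 = 0.57396.
Overall: 1.2564 × 3 × 1.8421 × 1.4407 × 0.57396 = 5.7414.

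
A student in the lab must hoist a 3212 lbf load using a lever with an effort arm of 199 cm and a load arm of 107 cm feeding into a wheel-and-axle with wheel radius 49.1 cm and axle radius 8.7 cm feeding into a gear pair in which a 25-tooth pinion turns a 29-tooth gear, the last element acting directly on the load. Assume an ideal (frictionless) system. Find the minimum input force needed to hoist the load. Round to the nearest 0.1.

263.8 lbf

Lever MA = effort arm / load arm = 199/107 = 1.8598.
Wheel-and-axle MA = R/r = 49.1/8.7 = 5.6437.
Gear pair MA = 29/25 = 1.16.
Combined ideal MA = 1.8598 × 5.6437 × 1.16 = 12.176.
Effort = load / MA = 3212 / 12.176 = 263.81 lbf.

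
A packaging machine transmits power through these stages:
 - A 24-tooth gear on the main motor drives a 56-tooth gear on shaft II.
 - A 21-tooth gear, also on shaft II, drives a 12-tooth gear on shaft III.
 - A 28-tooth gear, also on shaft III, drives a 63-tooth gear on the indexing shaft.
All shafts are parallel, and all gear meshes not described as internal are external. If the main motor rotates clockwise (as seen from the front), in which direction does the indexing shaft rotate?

the main motor → shaft II: external mesh, 1 reversal → CCW.
shaft II → shaft III: external mesh, 1 reversal → CW.
shaft III → the indexing shaft: external mesh, 1 reversal → CCW.
3 reversals in total — an odd number — so the indexing shaft turns opposite to the main motor.

counterclockwise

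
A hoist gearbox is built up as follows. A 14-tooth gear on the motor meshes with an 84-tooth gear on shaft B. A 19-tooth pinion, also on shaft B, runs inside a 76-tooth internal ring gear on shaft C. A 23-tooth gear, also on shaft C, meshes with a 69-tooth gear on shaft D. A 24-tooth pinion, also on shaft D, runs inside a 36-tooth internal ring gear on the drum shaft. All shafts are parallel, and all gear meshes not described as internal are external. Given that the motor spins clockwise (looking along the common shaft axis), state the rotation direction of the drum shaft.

clockwise

the motor → shaft B: external mesh, 1 reversal → CCW.
shaft B → shaft C: internal mesh, same direction → CCW.
shaft C → shaft D: external mesh, 1 reversal → CW.
shaft D → the drum shaft: internal mesh, same direction → CW.
2 reversals in total — an even number — so the drum shaft turns the same way as the motor.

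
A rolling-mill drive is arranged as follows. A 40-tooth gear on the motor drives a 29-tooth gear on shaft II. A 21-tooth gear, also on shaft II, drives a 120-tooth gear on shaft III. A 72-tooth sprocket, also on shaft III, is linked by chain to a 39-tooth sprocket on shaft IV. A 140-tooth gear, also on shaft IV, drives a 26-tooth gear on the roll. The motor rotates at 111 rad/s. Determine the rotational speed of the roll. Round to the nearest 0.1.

the motor → shaft II (gear mesh, 29/40): 111 ÷ 0.725 = 153.1 rad/s
shaft II → shaft III (gear mesh, 120/21): 153.1 ÷ 5.7143 = 26.793 rad/s
shaft III → shaft IV (chain, 39/72): 26.793 ÷ 0.54167 = 49.464 rad/s
shaft IV → the roll (gear mesh, 26/140): 49.464 ÷ 0.18571 = 266.35 rad/s

266.3 rad/s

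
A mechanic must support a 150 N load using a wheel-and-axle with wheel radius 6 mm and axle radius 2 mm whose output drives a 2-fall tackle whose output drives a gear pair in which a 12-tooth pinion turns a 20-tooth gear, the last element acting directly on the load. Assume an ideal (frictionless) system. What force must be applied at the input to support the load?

Wheel-and-axle MA = R/r = 6/2 = 3.
Block-and-tackle MA = number of supporting rope parts = 2.
Gear pair MA = 20/12 = 1.6667.
Combined ideal MA = 3 × 2 × 1.6667 = 10.
Effort = load / MA = 150 / 10 = 15 N.

15 N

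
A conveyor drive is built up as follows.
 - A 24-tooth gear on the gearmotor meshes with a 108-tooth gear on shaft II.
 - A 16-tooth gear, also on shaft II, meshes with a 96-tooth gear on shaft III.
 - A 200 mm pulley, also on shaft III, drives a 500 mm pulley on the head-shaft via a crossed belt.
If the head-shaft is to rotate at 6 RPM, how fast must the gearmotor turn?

405 RPM

Overall ratio R = 4.5 × 6 × 2.5 = 67.5.
Required input speed = output speed × R = 6 × 67.5 = 405 RPM.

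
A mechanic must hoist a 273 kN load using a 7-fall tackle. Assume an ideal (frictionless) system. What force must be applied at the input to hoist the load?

39 kN

Block-and-tackle MA = number of supporting rope parts = 7.
Effort = load / MA = 273 / 7 = 39 kN.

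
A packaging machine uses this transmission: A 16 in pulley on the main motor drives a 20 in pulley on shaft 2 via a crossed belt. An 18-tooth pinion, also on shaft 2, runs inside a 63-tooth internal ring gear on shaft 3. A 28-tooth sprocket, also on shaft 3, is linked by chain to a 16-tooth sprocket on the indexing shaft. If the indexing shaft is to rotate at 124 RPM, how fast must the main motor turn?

Overall ratio R = 1.25 × 3.5 × 0.57143 = 2.5.
Required input speed = output speed × R = 124 × 2.5 = 310 RPM.

310 RPM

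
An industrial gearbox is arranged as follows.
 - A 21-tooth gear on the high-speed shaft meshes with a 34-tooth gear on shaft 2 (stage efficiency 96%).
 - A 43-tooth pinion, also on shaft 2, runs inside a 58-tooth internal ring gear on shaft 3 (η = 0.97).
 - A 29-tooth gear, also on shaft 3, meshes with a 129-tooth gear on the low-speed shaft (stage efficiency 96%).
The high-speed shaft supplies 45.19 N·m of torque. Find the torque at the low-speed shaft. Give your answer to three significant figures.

392 N·m

Gear mesh: ratio = 34/21 = 1.619; torque at shaft 2 = 45.19 × 1.619 × 0.96 = 70.238 N·m.
Internal gear: ratio = 58/43 = 1.3488; torque at shaft 3 = 70.238 × 1.3488 × 0.97 = 91.898 N·m.
Gear mesh: ratio = 129/29 = 4.4483; torque at the low-speed shaft = 91.898 × 4.4483 × 0.96 = 392.43 N·m.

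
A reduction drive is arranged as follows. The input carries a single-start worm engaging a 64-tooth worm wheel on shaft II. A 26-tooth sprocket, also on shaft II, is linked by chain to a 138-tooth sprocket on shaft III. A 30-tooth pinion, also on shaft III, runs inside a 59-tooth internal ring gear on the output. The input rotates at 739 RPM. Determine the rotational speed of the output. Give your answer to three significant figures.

the input → shaft II (worm, 64/1): 739 ÷ 64 = 11.547 RPM
shaft II → shaft III (chain, 138/26): 11.547 ÷ 5.3077 = 2.1755 RPM
shaft III → the output (internal gear, 59/30): 2.1755 ÷ 1.9667 = 1.1062 RPM

1.11 RPM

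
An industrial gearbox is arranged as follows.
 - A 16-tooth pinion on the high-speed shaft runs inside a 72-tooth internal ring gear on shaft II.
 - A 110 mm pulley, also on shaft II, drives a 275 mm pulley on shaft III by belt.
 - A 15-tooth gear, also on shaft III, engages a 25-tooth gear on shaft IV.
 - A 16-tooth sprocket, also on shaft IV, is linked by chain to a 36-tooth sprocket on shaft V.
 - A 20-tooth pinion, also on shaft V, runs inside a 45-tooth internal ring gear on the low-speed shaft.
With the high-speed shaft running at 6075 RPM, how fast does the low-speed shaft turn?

64 RPM

the high-speed shaft → shaft II (internal gear, 72/16): 6075 ÷ 4.5 = 1350 RPM
shaft II → shaft III (belt, 275/110): 1350 ÷ 2.5 = 540 RPM
shaft III → shaft IV (gear mesh, 25/15): 540 ÷ 1.6667 = 324 RPM
shaft IV → shaft V (chain, 36/16): 324 ÷ 2.25 = 144 RPM
shaft V → the low-speed shaft (internal gear, 45/20): 144 ÷ 2.25 = 64 RPM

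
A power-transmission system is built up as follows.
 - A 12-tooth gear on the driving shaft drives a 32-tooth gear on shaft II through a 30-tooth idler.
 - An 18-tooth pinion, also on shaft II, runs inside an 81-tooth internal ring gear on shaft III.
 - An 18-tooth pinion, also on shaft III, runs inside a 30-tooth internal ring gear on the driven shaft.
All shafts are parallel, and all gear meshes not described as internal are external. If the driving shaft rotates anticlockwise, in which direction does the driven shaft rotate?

anticlockwise

the driving shaft → shaft II: driver → idler → driven is 2 external meshes, 2 reversals → CCW.
shaft II → shaft III: internal mesh, same direction → CCW.
shaft III → the driven shaft: internal mesh, same direction → CCW.
2 reversals in total — an even number — so the driven shaft turns the same way as the driving shaft.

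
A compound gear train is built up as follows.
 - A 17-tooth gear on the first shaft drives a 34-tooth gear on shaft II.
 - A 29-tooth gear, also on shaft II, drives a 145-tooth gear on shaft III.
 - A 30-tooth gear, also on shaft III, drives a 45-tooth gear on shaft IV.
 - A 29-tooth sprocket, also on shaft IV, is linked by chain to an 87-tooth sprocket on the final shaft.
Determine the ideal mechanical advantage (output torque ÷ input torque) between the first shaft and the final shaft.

45

Each stage contributes driven/driver: gear mesh 34/17 = 2, gear mesh 145/29 = 5, gear mesh 45/30 = 1.5, chain 87/29 = 3.
Overall: 2 × 5 × 1.5 × 3 = 45.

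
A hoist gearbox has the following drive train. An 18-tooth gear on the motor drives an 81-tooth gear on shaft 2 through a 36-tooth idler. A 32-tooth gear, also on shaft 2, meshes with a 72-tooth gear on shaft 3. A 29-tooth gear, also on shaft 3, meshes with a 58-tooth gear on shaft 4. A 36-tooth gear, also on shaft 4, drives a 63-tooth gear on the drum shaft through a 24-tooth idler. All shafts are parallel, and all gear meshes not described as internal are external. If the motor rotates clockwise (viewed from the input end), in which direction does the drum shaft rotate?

the motor → shaft 2: driver → idler → driven is 2 external meshes, 2 reversals → CW.
shaft 2 → shaft 3: external mesh, 1 reversal → CCW.
shaft 3 → shaft 4: external mesh, 1 reversal → CW.
shaft 4 → the drum shaft: driver → idler → driven is 2 external meshes, 2 reversals → CW.
6 reversals in total — an even number — so the drum shaft turns the same way as the motor.

clockwise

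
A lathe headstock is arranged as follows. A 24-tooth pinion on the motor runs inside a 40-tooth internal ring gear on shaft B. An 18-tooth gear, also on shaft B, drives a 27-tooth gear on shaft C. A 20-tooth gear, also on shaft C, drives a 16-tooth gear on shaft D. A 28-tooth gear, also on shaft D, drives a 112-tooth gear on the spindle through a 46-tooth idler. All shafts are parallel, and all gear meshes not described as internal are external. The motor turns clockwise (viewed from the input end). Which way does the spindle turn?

clockwise

the motor → shaft B: internal mesh, same direction → CW.
shaft B → shaft C: external mesh, 1 reversal → CCW.
shaft C → shaft D: external mesh, 1 reversal → CW.
shaft D → the spindle: driver → idler → driven is 2 external meshes, 2 reversals → CW.
4 reversals in total — an even number — so the spindle turns the same way as the motor.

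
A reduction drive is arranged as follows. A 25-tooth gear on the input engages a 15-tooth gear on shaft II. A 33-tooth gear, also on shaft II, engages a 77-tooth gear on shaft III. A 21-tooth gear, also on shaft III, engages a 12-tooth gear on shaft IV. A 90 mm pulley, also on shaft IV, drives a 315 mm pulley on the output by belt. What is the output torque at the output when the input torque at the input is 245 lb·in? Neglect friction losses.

After the gear mesh (15/25): 245 × 0.6 = 147 lb·in
After the gear mesh (77/33): 147 × 2.3333 = 343 lb·in
After the gear mesh (12/21): 343 × 0.57143 = 196 lb·in
After the belt (315/90): 196 × 3.5 = 686 lb·in

686 lb·in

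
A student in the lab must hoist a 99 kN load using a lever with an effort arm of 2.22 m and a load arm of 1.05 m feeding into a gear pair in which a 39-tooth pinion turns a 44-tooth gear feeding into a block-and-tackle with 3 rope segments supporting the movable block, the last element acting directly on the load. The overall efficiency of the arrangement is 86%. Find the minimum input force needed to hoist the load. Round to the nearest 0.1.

Lever MA = effort arm / load arm = 2.22/1.05 = 2.1143.
Gear pair MA = 44/39 = 1.1282.
Block-and-tackle MA = number of supporting rope parts = 3.
Combined ideal MA = 2.1143 × 1.1282 × 3 = 7.156.
Actual MA = 7.156 × 0.86 = 6.1542.
Effort = load / actual MA = 99 / 6.1542 = 16.087 kN.

16.1 kN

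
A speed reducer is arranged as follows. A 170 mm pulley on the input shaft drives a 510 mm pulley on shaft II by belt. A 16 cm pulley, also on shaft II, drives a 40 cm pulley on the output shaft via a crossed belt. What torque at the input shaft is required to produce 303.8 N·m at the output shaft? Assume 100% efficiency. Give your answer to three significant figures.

Overall ratio R = 3 × 2.5 = 7.5.
Input torque = output torque / R = 303.8 / 7.5 = 40.507 N·m.

40.5 N·m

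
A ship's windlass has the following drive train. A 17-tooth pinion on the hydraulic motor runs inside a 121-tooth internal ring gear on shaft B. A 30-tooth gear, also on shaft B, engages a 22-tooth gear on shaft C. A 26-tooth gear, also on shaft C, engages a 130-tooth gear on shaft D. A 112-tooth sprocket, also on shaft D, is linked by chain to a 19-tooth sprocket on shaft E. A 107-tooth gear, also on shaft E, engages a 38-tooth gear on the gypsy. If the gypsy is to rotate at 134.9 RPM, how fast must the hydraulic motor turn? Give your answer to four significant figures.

Overall ratio R = 7.1176 × 0.73333 × 5 × 0.16964 × 0.35514 = 1.5723.
Required input speed = output speed × R = 134.9 × 1.5723 = 212.11 RPM.

212.1 RPM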